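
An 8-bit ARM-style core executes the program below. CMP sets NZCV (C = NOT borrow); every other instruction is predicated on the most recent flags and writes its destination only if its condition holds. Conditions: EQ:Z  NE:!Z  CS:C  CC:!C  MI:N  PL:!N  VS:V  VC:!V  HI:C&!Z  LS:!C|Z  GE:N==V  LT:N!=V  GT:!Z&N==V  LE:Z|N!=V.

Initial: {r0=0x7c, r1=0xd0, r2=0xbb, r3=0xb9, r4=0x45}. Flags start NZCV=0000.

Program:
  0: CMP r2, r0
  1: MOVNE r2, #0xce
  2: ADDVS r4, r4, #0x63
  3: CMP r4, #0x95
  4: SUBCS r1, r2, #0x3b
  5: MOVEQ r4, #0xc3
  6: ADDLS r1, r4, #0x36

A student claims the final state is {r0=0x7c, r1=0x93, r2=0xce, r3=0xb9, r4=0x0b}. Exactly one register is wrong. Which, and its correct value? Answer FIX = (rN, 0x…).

FIX = (r4, 0xa8)

[0] flags=0011 → (cmp)
[1] flags=0011 NE?T → r2=0xce
[2] flags=0011 VS?T → r4=0xa8
[3] flags=0010 → (cmp)
[4] flags=0010 CS?T → r1=0x93
[5] flags=0010 EQ?F → skip
[6] flags=0010 LS?F → skip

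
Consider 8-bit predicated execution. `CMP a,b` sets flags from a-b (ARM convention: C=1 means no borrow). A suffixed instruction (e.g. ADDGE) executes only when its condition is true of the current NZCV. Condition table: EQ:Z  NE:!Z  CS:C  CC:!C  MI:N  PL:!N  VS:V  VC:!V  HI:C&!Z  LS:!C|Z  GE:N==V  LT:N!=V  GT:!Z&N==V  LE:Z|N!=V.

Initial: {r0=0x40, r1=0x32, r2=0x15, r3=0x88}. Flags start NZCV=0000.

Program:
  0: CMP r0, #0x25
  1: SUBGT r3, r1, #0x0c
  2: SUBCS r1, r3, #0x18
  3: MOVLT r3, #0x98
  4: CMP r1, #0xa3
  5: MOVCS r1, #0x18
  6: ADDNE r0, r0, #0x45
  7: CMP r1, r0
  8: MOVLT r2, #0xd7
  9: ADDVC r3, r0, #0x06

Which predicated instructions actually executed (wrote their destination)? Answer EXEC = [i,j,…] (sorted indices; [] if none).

EXEC = [1,2,6]

0: ✓ CMP  NZCV=0010
1: ✓ SUBGT  r3←0x26
2: ✓ SUBCS  r1←0x0e
3: · MOVLT
4: ✓ CMP  NZCV=0000
5: · MOVCS
6: ✓ ADDNE  r0←0x85
7: ✓ CMP  NZCV=1001
8: · MOVLT
9: · ADDVC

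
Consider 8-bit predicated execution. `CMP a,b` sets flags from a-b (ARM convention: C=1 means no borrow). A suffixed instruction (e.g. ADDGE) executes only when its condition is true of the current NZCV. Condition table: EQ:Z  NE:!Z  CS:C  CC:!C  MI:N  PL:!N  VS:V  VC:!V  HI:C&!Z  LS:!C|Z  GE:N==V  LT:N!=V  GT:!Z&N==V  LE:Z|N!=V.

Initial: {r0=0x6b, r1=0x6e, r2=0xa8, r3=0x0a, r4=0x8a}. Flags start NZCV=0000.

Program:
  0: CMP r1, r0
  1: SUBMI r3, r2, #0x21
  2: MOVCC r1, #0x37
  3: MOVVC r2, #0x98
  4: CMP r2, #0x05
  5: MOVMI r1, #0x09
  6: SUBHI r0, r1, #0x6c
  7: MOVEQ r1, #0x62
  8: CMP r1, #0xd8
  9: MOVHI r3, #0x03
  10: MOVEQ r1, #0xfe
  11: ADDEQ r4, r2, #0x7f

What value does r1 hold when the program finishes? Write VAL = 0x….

VAL = 0x09

[0] flags=0010 → (cmp)
[1] flags=0010 MI?F → skip
[2] flags=0010 CC?F → skip
[3] flags=0010 VC?T → r2=0x98
[4] flags=1010 → (cmp)
[5] flags=1010 MI?T → r1=0x09
[6] flags=1010 HI?T → r0=0x9d
[7] flags=1010 EQ?F → skip
[8] flags=0000 → (cmp)
[9] flags=0000 HI?F → skip
[10] flags=0000 EQ?F → skip
[11] flags=0000 EQ?F → skip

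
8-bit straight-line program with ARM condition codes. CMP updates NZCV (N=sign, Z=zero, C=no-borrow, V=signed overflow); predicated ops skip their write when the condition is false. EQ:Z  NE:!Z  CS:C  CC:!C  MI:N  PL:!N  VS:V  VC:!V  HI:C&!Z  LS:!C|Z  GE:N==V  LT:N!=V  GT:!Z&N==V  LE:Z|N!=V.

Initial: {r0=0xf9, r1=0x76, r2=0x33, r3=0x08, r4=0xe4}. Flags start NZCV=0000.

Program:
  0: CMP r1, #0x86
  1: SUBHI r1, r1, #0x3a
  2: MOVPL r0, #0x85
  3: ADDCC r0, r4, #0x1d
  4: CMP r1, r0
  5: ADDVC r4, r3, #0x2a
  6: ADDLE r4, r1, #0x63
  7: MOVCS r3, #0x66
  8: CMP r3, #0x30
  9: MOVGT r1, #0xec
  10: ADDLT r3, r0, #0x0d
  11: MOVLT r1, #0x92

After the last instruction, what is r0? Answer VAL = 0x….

VAL = 0x01

[0] flags=1001 → (cmp)
[1] flags=1001 HI?F → skip
[2] flags=1001 PL?F → skip
[3] flags=1001 CC?T → r0=0x01
[4] flags=0010 → (cmp)
[5] flags=0010 VC?T → r4=0x32
[6] flags=0010 LE?F → skip
[7] flags=0010 CS?T → r3=0x66
[8] flags=0010 → (cmp)
[9] flags=0010 GT?T → r1=0xec
[10] flags=0010 LT?F → skip
[11] flags=0010 LT?F → skip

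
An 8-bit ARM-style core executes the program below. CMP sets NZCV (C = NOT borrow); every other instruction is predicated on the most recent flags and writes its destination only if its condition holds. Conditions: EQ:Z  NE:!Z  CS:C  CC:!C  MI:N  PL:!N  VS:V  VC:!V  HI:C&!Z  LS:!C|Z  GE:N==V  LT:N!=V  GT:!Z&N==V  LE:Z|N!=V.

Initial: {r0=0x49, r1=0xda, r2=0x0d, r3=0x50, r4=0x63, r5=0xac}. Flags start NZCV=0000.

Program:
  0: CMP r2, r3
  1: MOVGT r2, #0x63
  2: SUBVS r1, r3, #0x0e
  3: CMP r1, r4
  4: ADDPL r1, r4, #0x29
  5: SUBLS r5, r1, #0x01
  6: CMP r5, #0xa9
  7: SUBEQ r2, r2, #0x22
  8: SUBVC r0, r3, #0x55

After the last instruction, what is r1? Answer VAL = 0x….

VAL = 0x8c

[0] flags=1000 → (cmp)
[1] flags=1000 GT?F → skip
[2] flags=1000 VS?F → skip
[3] flags=0011 → (cmp)
[4] flags=0011 PL?T → r1=0x8c
[5] flags=0011 LS?F → skip
[6] flags=0010 → (cmp)
[7] flags=0010 EQ?F → skip
[8] flags=0010 VC?T → r0=0xfb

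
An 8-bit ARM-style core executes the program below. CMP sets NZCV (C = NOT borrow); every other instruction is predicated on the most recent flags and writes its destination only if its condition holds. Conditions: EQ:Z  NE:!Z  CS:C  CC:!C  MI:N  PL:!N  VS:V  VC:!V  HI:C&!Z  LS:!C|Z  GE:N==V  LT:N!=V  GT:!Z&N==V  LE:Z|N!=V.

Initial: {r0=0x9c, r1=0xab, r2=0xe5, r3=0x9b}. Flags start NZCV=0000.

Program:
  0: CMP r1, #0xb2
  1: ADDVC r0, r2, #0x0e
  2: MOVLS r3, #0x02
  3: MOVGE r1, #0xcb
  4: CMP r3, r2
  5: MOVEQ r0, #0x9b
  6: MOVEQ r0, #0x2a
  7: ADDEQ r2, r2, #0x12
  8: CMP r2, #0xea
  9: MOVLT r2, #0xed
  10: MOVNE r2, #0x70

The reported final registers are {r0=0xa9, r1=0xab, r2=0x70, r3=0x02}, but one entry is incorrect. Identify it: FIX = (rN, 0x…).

FIX = (r0, 0xf3)

0: ✓ CMP  NZCV=1000
1: ✓ ADDVC  r0←0xf3
2: ✓ MOVLS  r3←0x02
3: · MOVGE
4: ✓ CMP  NZCV=0000
5: · MOVEQ
6: · MOVEQ
7: · ADDEQ
8: ✓ CMP  NZCV=1000
9: ✓ MOVLT  r2←0xed
10: ✓ MOVNE  r2←0x70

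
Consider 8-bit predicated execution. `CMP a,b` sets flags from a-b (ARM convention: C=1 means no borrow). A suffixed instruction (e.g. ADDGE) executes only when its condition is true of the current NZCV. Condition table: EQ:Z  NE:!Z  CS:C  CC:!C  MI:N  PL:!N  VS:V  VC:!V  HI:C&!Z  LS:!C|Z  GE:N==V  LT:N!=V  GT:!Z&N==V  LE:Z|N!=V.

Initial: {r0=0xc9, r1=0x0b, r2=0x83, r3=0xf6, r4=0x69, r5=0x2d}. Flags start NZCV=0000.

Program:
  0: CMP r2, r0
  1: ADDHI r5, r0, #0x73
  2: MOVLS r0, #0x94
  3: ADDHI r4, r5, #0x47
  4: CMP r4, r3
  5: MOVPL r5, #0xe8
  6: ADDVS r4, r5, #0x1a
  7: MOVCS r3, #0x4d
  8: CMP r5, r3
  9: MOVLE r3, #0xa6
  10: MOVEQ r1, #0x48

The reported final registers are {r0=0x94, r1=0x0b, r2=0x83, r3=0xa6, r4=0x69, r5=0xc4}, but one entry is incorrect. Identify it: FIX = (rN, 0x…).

FIX = (r5, 0xe8)

[0] flags=1000 → (cmp)
[1] flags=1000 HI?F → skip
[2] flags=1000 LS?T → r0=0x94
[3] flags=1000 HI?F → skip
[4] flags=0000 → (cmp)
[5] flags=0000 PL?T → r5=0xe8
[6] flags=0000 VS?F → skip
[7] flags=0000 CS?F → skip
[8] flags=1000 → (cmp)
[9] flags=1000 LE?T → r3=0xa6
[10] flags=1000 EQ?F → skip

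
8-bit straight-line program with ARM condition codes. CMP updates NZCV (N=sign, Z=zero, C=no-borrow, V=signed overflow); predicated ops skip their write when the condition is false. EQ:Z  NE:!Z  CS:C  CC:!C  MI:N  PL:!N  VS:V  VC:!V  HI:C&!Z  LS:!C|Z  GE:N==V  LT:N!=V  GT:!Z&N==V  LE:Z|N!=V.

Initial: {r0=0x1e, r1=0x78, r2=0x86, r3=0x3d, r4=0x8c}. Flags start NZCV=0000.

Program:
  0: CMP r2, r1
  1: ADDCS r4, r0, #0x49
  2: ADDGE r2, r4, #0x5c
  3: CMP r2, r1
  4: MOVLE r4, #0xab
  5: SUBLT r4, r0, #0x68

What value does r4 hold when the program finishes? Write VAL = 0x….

[0] flags=0011 → (cmp)
[1] flags=0011 CS?T → r4=0x67
[2] flags=0011 GE?F → skip
[3] flags=0011 → (cmp)
[4] flags=0011 LE?T → r4=0xab
[5] flags=0011 LT?T → r4=0xb6

VAL = 0xb6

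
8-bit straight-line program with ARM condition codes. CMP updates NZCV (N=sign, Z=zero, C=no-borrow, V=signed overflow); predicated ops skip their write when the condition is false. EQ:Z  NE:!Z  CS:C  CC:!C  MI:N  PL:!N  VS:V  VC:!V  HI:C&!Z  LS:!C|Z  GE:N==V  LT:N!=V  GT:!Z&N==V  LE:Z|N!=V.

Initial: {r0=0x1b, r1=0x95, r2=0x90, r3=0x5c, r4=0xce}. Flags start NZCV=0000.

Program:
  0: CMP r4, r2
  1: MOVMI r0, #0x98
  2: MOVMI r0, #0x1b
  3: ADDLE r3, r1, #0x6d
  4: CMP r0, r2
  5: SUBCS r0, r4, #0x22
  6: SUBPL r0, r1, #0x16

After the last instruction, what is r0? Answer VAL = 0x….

VAL = 0x1b

0: ✓ CMP  NZCV=0010
1: · MOVMI
2: · MOVMI
3: · ADDLE
4: ✓ CMP  NZCV=1001
5: · SUBCS
6: · SUBPL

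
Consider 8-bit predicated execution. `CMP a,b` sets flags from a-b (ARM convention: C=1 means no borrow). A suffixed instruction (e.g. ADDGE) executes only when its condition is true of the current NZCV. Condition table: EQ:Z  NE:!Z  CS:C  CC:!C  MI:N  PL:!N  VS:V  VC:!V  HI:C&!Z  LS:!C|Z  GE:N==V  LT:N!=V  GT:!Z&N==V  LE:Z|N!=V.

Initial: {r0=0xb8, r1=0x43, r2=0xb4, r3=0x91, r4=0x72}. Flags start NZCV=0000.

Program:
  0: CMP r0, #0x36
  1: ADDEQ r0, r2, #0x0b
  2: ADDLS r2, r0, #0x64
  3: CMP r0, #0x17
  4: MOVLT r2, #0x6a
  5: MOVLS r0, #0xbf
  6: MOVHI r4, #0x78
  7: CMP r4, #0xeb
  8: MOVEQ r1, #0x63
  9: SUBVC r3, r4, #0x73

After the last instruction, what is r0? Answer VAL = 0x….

[0] flags=1010 → (cmp)
[1] flags=1010 EQ?F → skip
[2] flags=1010 LS?F → skip
[3] flags=1010 → (cmp)
[4] flags=1010 LT?T → r2=0x6a
[5] flags=1010 LS?F → skip
[6] flags=1010 HI?T → r4=0x78
[7] flags=1001 → (cmp)
[8] flags=1001 EQ?F → skip
[9] flags=1001 VC?F → skip

VAL = 0xb8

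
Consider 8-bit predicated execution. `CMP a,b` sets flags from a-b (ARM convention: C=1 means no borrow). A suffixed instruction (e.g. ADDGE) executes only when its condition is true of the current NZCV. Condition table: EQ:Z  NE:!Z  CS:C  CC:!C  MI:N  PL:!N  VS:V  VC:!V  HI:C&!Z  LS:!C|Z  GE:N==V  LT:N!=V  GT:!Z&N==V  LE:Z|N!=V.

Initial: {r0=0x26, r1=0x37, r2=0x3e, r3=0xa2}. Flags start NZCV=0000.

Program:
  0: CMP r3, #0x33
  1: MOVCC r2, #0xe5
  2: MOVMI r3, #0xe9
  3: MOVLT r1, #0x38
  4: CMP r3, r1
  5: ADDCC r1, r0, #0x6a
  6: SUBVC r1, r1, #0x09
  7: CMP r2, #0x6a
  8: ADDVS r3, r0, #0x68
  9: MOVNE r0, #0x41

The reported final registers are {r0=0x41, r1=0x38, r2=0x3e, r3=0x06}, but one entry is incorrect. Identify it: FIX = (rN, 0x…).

[0] flags=0011 → (cmp)
[1] flags=0011 CC?F → skip
[2] flags=0011 MI?F → skip
[3] flags=0011 LT?T → r1=0x38
[4] flags=0011 → (cmp)
[5] flags=0011 CC?F → skip
[6] flags=0011 VC?F → skip
[7] flags=1000 → (cmp)
[8] flags=1000 VS?F → skip
[9] flags=1000 NE?T → r0=0x41

FIX = (r3, 0xa2)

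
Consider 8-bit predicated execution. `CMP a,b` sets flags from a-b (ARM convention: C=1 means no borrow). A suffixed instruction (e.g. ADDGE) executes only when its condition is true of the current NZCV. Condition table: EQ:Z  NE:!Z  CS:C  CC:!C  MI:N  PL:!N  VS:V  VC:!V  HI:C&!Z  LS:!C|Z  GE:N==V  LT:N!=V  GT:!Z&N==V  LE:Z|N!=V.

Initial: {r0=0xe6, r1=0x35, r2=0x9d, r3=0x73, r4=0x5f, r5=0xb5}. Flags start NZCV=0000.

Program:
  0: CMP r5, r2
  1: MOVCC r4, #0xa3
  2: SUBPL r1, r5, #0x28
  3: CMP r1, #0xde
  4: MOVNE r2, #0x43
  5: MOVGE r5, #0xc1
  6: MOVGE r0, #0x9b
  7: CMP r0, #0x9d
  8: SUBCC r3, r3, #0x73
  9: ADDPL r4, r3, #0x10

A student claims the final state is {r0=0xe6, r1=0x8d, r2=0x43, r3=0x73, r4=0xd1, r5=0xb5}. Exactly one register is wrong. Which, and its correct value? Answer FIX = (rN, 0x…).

0: ✓ CMP  NZCV=0010
1: · MOVCC
2: ✓ SUBPL  r1←0x8d
3: ✓ CMP  NZCV=1000
4: ✓ MOVNE  r2←0x43
5: · MOVGE
6: · MOVGE
7: ✓ CMP  NZCV=0010
8: · SUBCC
9: ✓ ADDPL  r4←0x83

FIX = (r4, 0x83)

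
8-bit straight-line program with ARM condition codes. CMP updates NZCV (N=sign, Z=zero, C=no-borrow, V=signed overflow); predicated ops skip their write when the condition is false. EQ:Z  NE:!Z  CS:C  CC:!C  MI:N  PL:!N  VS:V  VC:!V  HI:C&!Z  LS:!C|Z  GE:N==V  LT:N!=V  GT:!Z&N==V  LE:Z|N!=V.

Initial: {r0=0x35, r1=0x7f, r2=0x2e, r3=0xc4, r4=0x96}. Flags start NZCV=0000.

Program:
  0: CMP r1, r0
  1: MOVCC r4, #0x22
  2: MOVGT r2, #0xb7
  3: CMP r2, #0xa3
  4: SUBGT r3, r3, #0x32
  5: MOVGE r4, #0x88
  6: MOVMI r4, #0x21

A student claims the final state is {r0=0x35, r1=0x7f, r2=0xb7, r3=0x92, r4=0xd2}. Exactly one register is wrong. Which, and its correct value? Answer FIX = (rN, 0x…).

FIX = (r4, 0x88)

0: ✓ CMP  NZCV=0010
1: · MOVCC
2: ✓ MOVGT  r2←0xb7
3: ✓ CMP  NZCV=0010
4: ✓ SUBGT  r3←0x92
5: ✓ MOVGE  r4←0x88
6: · MOVMI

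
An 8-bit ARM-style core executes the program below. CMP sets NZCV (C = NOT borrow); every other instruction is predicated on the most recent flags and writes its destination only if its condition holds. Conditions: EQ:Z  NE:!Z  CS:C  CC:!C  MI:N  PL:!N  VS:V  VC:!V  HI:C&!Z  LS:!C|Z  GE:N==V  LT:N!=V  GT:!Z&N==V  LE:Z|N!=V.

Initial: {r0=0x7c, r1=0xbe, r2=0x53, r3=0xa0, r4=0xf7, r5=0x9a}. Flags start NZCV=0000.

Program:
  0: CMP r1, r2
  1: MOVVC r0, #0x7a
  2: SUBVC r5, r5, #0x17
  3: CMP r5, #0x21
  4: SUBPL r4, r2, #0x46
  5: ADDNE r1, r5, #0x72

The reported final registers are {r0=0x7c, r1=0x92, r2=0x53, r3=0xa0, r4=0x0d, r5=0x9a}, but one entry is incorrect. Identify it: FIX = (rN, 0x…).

[0] flags=0011 → (cmp)
[1] flags=0011 VC?F → skip
[2] flags=0011 VC?F → skip
[3] flags=0011 → (cmp)
[4] flags=0011 PL?T → r4=0x0d
[5] flags=0011 NE?T → r1=0x0c

FIX = (r1, 0x0c)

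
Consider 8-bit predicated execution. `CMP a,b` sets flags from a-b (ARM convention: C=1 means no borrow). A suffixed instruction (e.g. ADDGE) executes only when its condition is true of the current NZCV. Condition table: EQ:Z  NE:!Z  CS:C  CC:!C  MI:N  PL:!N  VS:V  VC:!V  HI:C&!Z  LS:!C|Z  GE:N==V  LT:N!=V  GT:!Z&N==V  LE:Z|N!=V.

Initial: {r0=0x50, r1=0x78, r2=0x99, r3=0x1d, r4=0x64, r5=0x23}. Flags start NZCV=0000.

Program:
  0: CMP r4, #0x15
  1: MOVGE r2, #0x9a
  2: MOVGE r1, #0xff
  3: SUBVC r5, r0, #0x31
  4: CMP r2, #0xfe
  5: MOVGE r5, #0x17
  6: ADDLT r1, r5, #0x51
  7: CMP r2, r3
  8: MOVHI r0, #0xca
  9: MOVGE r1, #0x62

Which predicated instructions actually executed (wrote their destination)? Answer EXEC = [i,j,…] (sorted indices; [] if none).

EXEC = [1,2,3,6,8]

0: ✓ CMP  NZCV=0010
1: ✓ MOVGE  r2←0x9a
2: ✓ MOVGE  r1←0xff
3: ✓ SUBVC  r5←0x1f
4: ✓ CMP  NZCV=1000
5: · MOVGE
6: ✓ ADDLT  r1←0x70
7: ✓ CMP  NZCV=0011
8: ✓ MOVHI  r0←0xca
9: · MOVGE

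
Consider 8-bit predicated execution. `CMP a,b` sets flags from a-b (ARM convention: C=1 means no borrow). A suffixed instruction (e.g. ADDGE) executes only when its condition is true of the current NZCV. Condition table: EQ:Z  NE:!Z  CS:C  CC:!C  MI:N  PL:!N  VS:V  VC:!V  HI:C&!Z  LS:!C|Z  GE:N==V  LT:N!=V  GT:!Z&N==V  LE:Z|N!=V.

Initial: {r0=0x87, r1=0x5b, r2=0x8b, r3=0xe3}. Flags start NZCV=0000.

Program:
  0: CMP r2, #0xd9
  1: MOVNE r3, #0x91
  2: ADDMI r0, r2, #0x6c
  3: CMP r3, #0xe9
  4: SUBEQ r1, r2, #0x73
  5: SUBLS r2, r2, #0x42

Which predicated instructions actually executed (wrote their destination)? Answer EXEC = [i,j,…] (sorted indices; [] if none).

0: ✓ CMP  NZCV=1000
1: ✓ MOVNE  r3←0x91
2: ✓ ADDMI  r0←0xf7
3: ✓ CMP  NZCV=1000
4: · SUBEQ
5: ✓ SUBLS  r2←0x49

EXEC = [1,2,5]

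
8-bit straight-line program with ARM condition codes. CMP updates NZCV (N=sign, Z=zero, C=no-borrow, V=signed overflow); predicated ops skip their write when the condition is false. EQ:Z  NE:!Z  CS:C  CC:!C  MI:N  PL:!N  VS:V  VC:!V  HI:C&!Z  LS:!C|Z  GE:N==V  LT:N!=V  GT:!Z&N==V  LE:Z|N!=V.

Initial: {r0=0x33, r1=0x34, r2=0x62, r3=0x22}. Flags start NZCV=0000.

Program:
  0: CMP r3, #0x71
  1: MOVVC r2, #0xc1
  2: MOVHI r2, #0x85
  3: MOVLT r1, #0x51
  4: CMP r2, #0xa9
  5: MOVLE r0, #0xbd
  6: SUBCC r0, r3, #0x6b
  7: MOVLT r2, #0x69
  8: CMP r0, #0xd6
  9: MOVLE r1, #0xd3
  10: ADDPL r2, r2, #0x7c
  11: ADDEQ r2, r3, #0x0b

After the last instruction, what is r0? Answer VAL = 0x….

0: ✓ CMP  NZCV=1000
1: ✓ MOVVC  r2←0xc1
2: · MOVHI
3: ✓ MOVLT  r1←0x51
4: ✓ CMP  NZCV=0010
5: · MOVLE
6: · SUBCC
7: · MOVLT
8: ✓ CMP  NZCV=0000
9: · MOVLE
10: ✓ ADDPL  r2←0x3d
11: · ADDEQ

VAL = 0x33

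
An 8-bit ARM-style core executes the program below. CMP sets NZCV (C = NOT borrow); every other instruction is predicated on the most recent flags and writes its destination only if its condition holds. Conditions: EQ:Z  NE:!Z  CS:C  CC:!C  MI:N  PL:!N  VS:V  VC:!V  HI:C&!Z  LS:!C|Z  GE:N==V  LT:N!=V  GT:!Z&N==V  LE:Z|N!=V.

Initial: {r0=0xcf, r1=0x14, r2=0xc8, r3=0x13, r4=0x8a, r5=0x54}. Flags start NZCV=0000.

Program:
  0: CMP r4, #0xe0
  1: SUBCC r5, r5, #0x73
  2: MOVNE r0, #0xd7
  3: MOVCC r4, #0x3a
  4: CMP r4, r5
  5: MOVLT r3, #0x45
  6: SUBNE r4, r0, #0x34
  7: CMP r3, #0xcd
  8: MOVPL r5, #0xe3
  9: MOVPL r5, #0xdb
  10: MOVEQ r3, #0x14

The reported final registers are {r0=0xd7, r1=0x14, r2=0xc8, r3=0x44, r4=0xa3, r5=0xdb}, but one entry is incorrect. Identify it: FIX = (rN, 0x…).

FIX = (r3, 0x13)

0: ✓ CMP  NZCV=1000
1: ✓ SUBCC  r5←0xe1
2: ✓ MOVNE  r0←0xd7
3: ✓ MOVCC  r4←0x3a
4: ✓ CMP  NZCV=0000
5: · MOVLT
6: ✓ SUBNE  r4←0xa3
7: ✓ CMP  NZCV=0000
8: ✓ MOVPL  r5←0xe3
9: ✓ MOVPL  r5←0xdb
10: · MOVEQ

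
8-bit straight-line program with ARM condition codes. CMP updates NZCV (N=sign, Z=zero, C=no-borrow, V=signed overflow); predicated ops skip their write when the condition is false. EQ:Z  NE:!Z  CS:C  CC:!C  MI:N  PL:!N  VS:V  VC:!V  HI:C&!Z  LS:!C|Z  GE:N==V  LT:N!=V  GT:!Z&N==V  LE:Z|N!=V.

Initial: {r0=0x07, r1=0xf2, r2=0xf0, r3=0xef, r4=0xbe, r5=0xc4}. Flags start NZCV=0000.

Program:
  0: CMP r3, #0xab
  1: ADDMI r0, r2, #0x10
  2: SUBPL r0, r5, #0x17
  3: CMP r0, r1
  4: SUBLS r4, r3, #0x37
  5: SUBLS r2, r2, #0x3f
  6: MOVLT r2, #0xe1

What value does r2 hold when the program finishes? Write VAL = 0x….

[0] flags=0010 → (cmp)
[1] flags=0010 MI?F → skip
[2] flags=0010 PL?T → r0=0xad
[3] flags=1000 → (cmp)
[4] flags=1000 LS?T → r4=0xb8
[5] flags=1000 LS?T → r2=0xb1
[6] flags=1000 LT?T → r2=0xe1

VAL = 0xe1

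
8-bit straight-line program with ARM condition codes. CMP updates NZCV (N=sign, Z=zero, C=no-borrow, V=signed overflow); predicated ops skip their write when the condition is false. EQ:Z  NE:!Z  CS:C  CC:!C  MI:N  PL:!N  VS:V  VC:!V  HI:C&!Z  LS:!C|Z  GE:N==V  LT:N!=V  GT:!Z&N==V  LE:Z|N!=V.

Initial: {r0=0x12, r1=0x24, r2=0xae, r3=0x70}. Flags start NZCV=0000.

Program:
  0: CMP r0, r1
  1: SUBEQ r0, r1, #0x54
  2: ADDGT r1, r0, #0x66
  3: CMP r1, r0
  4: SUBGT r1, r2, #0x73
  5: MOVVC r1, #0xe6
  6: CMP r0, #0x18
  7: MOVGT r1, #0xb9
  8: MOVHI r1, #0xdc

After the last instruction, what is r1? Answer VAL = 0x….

[0] flags=1000 → (cmp)
[1] flags=1000 EQ?F → skip
[2] flags=1000 GT?F → skip
[3] flags=0010 → (cmp)
[4] flags=0010 GT?T → r1=0x3b
[5] flags=0010 VC?T → r1=0xe6
[6] flags=1000 → (cmp)
[7] flags=1000 GT?F → skip
[8] flags=1000 HI?F → skip

VAL = 0xe6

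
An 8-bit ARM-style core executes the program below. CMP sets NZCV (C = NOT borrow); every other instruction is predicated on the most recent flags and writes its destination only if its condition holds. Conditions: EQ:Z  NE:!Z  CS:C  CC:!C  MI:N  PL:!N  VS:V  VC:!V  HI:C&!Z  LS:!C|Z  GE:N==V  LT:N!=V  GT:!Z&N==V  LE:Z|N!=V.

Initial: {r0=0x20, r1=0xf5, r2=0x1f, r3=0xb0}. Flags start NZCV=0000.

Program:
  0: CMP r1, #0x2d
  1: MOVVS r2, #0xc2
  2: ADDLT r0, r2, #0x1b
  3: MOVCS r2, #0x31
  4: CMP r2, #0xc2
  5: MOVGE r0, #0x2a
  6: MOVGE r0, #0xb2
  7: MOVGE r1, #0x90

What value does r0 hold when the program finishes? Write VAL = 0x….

VAL = 0xb2

[0] flags=1010 → (cmp)
[1] flags=1010 VS?F → skip
[2] flags=1010 LT?T → r0=0x3a
[3] flags=1010 CS?T → r2=0x31
[4] flags=0000 → (cmp)
[5] flags=0000 GE?T → r0=0x2a
[6] flags=0000 GE?T → r0=0xb2
[7] flags=0000 GE?T → r1=0x90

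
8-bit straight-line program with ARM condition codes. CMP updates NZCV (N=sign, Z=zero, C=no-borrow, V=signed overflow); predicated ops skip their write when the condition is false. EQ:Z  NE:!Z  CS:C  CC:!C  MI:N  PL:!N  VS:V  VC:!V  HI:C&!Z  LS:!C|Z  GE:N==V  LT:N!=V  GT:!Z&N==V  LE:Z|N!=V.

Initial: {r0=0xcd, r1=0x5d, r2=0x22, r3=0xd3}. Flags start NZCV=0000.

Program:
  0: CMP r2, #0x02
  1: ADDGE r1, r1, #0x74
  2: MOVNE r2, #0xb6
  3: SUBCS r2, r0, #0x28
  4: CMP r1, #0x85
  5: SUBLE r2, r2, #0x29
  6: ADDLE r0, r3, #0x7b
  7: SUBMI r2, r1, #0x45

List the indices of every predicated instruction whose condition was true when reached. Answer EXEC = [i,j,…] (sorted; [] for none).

0: ✓ CMP  NZCV=0010
1: ✓ ADDGE  r1←0xd1
2: ✓ MOVNE  r2←0xb6
3: ✓ SUBCS  r2←0xa5
4: ✓ CMP  NZCV=0010
5: · SUBLE
6: · ADDLE
7: · SUBMI

EXEC = [1,2,3]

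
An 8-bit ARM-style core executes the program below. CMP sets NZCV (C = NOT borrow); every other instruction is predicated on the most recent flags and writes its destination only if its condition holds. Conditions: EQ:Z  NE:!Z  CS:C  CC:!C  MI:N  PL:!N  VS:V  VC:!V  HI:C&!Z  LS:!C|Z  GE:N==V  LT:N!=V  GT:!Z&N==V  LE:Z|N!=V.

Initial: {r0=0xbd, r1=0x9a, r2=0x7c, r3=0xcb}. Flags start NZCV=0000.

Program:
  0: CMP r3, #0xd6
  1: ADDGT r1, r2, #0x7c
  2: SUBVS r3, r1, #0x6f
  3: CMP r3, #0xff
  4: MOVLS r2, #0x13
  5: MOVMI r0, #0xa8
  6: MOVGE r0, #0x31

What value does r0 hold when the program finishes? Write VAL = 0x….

VAL = 0xa8

[0] flags=1000 → (cmp)
[1] flags=1000 GT?F → skip
[2] flags=1000 VS?F → skip
[3] flags=1000 → (cmp)
[4] flags=1000 LS?T → r2=0x13
[5] flags=1000 MI?T → r0=0xa8
[6] flags=1000 GE?F → skip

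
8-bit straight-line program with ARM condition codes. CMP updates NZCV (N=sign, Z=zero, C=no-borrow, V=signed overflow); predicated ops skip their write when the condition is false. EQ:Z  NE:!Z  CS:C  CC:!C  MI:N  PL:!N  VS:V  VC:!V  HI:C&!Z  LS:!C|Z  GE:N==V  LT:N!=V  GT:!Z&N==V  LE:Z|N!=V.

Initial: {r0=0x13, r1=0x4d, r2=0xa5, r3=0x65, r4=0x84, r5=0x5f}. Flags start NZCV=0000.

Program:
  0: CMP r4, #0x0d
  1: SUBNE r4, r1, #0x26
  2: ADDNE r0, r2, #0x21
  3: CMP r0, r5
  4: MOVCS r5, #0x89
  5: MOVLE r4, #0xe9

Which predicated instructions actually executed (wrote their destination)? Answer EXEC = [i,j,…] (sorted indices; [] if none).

0: ✓ CMP  NZCV=0011
1: ✓ SUBNE  r4←0x27
2: ✓ ADDNE  r0←0xc6
3: ✓ CMP  NZCV=0011
4: ✓ MOVCS  r5←0x89
5: ✓ MOVLE  r4←0xe9

EXEC = [1,2,4,5]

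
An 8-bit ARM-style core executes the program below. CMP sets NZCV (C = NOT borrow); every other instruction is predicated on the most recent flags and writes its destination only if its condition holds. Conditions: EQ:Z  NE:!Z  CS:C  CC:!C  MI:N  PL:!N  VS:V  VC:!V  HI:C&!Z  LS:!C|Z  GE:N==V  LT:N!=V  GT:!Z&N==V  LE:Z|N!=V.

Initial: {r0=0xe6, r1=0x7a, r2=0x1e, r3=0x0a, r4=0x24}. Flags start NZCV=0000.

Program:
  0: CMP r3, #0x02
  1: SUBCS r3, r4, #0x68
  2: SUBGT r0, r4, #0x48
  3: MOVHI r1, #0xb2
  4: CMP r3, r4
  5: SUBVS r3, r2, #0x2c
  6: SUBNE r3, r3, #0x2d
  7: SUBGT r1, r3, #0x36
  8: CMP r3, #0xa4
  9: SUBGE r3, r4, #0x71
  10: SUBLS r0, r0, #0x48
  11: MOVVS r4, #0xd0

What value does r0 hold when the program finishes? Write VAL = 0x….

0: ✓ CMP  NZCV=0010
1: ✓ SUBCS  r3←0xbc
2: ✓ SUBGT  r0←0xdc
3: ✓ MOVHI  r1←0xb2
4: ✓ CMP  NZCV=1010
5: · SUBVS
6: ✓ SUBNE  r3←0x8f
7: · SUBGT
8: ✓ CMP  NZCV=1000
9: · SUBGE
10: ✓ SUBLS  r0←0x94
11: · MOVVS

VAL = 0x94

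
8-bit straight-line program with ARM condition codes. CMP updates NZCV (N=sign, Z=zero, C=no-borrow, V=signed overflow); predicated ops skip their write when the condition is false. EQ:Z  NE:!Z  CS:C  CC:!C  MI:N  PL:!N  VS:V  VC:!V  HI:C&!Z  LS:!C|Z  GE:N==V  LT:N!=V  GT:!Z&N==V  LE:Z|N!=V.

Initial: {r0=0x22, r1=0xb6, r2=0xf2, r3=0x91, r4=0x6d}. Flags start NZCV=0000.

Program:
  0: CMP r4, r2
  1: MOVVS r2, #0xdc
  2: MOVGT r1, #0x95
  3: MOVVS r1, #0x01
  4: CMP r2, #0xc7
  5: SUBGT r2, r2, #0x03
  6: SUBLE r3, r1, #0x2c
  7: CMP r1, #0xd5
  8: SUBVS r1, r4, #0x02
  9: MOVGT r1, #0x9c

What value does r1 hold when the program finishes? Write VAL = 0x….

0: ✓ CMP  NZCV=0000
1: · MOVVS
2: ✓ MOVGT  r1←0x95
3: · MOVVS
4: ✓ CMP  NZCV=0010
5: ✓ SUBGT  r2←0xef
6: · SUBLE
7: ✓ CMP  NZCV=1000
8: · SUBVS
9: · MOVGT

VAL = 0x95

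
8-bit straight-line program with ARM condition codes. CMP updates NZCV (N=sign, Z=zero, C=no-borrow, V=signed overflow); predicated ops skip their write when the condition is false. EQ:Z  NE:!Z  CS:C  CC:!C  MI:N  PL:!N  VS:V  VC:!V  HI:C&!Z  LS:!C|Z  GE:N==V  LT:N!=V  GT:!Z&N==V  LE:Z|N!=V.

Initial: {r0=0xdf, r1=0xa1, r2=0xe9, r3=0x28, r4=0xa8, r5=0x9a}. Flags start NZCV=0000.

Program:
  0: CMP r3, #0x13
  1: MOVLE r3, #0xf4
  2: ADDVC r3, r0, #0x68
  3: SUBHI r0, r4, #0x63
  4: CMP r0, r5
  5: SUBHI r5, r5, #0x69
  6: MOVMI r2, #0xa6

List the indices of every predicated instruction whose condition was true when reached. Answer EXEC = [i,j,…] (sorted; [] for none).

[0] flags=0010 → (cmp)
[1] flags=0010 LE?F → skip
[2] flags=0010 VC?T → r3=0x47
[3] flags=0010 HI?T → r0=0x45
[4] flags=1001 → (cmp)
[5] flags=1001 HI?F → skip
[6] flags=1001 MI?T → r2=0xa6

EXEC = [2,3,6]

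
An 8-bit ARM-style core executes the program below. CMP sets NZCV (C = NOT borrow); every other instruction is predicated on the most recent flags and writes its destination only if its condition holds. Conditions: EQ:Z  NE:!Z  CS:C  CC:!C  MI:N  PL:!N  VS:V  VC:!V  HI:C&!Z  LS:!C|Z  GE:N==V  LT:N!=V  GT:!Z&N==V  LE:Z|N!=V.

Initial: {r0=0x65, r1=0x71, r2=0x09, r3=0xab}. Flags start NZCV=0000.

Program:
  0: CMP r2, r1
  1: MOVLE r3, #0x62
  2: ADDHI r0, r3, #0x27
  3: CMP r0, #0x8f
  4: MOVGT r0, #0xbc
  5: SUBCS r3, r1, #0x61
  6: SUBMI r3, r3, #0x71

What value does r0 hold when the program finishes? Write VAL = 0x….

VAL = 0xbc

0: ✓ CMP  NZCV=1000
1: ✓ MOVLE  r3←0x62
2: · ADDHI
3: ✓ CMP  NZCV=1001
4: ✓ MOVGT  r0←0xbc
5: · SUBCS
6: ✓ SUBMI  r3←0xf1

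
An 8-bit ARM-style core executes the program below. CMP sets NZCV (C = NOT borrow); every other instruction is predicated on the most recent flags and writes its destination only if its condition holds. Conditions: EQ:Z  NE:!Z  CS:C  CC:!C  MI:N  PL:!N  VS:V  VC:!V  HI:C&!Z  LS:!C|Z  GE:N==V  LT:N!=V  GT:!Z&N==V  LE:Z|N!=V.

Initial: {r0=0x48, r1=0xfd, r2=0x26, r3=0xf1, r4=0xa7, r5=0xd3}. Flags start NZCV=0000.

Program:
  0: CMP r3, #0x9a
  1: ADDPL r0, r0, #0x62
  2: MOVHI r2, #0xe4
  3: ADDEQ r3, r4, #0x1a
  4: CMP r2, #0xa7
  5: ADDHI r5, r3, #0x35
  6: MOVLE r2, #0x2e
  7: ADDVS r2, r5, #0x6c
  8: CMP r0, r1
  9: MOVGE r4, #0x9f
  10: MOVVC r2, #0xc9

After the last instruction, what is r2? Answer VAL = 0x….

VAL = 0xc9

0: ✓ CMP  NZCV=0010
1: ✓ ADDPL  r0←0xaa
2: ✓ MOVHI  r2←0xe4
3: · ADDEQ
4: ✓ CMP  NZCV=0010
5: ✓ ADDHI  r5←0x26
6: · MOVLE
7: · ADDVS
8: ✓ CMP  NZCV=1000
9: · MOVGE
10: ✓ MOVVC  r2←0xc9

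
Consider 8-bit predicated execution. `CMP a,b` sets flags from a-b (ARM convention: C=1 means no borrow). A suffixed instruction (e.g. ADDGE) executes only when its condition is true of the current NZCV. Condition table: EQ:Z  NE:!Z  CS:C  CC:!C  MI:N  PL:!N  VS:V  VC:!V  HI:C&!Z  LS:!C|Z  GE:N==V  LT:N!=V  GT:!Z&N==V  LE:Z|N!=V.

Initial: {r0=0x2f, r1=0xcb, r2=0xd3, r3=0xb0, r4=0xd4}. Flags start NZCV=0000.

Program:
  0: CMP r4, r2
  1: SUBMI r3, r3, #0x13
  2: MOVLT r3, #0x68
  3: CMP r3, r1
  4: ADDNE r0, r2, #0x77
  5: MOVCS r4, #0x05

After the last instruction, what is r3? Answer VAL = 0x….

VAL = 0xb0

[0] flags=0010 → (cmp)
[1] flags=0010 MI?F → skip
[2] flags=0010 LT?F → skip
[3] flags=1000 → (cmp)
[4] flags=1000 NE?T → r0=0x4a
[5] flags=1000 CS?F → skip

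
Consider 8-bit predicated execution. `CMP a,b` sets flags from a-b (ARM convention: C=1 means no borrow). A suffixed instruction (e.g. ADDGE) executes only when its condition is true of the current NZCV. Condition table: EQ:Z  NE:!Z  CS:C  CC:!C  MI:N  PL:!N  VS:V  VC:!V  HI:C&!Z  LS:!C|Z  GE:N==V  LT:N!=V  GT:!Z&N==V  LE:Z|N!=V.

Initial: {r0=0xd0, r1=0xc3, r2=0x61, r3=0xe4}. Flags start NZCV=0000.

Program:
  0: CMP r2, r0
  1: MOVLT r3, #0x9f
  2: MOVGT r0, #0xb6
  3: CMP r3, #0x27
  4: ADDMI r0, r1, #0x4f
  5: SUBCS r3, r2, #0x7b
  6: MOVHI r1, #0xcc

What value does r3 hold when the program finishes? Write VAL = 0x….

[0] flags=1001 → (cmp)
[1] flags=1001 LT?F → skip
[2] flags=1001 GT?T → r0=0xb6
[3] flags=1010 → (cmp)
[4] flags=1010 MI?T → r0=0x12
[5] flags=1010 CS?T → r3=0xe6
[6] flags=1010 HI?T → r1=0xcc

VAL = 0xe6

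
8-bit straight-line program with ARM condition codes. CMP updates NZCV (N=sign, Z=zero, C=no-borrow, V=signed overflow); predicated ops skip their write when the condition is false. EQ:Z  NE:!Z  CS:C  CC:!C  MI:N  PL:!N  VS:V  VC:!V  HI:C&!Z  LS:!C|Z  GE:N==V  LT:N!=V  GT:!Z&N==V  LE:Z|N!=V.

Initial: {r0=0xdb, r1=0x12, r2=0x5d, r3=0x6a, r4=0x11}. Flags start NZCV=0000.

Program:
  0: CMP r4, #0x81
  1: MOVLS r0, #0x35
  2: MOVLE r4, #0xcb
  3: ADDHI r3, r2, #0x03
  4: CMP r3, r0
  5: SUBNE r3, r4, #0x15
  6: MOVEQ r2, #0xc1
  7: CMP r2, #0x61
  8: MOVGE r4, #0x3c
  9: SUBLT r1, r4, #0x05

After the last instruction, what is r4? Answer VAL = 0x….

0: ✓ CMP  NZCV=1001
1: ✓ MOVLS  r0←0x35
2: · MOVLE
3: · ADDHI
4: ✓ CMP  NZCV=0010
5: ✓ SUBNE  r3←0xfc
6: · MOVEQ
7: ✓ CMP  NZCV=1000
8: · MOVGE
9: ✓ SUBLT  r1←0x0c

VAL = 0x11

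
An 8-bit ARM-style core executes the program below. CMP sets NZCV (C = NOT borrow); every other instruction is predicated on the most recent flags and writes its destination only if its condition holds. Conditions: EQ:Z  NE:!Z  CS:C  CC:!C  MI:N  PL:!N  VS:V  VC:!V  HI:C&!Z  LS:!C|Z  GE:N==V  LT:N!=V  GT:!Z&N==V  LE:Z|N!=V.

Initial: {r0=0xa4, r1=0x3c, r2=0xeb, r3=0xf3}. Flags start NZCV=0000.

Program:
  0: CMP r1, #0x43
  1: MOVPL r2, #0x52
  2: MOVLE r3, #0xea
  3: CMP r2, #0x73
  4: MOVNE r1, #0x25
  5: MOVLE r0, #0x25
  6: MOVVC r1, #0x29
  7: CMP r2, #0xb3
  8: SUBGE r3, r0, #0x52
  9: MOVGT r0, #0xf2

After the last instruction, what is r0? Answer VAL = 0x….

VAL = 0xf2

[0] flags=1000 → (cmp)
[1] flags=1000 PL?F → skip
[2] flags=1000 LE?T → r3=0xea
[3] flags=0011 → (cmp)
[4] flags=0011 NE?T → r1=0x25
[5] flags=0011 LE?T → r0=0x25
[6] flags=0011 VC?F → skip
[7] flags=0010 → (cmp)
[8] flags=0010 GE?T → r3=0xd3
[9] flags=0010 GT?T → r0=0xf2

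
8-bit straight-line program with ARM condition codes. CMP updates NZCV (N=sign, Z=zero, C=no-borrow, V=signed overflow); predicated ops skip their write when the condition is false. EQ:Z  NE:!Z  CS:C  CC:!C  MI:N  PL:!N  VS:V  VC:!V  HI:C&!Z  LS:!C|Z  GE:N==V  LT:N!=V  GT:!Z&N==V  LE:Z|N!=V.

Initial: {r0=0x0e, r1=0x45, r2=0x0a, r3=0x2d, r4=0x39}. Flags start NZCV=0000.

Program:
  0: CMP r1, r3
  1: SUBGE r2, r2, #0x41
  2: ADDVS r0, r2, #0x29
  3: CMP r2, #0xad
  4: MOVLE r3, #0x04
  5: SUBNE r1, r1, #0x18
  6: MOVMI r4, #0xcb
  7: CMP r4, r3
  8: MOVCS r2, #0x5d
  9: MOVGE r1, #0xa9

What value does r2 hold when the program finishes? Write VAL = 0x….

VAL = 0x5d

[0] flags=0010 → (cmp)
[1] flags=0010 GE?T → r2=0xc9
[2] flags=0010 VS?F → skip
[3] flags=0010 → (cmp)
[4] flags=0010 LE?F → skip
[5] flags=0010 NE?T → r1=0x2d
[6] flags=0010 MI?F → skip
[7] flags=0010 → (cmp)
[8] flags=0010 CS?T → r2=0x5d
[9] flags=0010 GE?T → r1=0xa9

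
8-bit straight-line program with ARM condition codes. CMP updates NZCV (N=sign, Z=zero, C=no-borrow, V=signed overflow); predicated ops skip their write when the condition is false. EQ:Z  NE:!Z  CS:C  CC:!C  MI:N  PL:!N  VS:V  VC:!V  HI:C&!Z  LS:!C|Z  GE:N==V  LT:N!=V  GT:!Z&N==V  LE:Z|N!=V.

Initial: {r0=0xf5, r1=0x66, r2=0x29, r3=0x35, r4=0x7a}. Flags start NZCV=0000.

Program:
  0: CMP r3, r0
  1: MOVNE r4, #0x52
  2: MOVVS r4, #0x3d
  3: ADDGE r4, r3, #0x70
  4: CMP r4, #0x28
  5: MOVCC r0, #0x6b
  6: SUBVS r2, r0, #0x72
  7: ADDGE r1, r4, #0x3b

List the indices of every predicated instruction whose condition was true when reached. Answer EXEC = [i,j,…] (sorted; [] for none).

0: ✓ CMP  NZCV=0000
1: ✓ MOVNE  r4←0x52
2: · MOVVS
3: ✓ ADDGE  r4←0xa5
4: ✓ CMP  NZCV=0011
5: · MOVCC
6: ✓ SUBVS  r2←0x83
7: · ADDGE

EXEC = [1,3,6]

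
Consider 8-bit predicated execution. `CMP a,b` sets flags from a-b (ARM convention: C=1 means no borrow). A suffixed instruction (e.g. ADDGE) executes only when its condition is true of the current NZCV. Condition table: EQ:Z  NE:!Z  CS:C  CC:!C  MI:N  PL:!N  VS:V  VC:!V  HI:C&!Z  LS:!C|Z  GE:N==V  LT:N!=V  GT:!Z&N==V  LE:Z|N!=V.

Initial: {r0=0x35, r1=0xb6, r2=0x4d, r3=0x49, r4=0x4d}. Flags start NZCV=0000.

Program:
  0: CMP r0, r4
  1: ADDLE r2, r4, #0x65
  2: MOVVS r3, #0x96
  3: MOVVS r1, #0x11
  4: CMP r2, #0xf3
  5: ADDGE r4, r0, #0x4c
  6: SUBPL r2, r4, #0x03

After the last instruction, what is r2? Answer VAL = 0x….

VAL = 0xb2

[0] flags=1000 → (cmp)
[1] flags=1000 LE?T → r2=0xb2
[2] flags=1000 VS?F → skip
[3] flags=1000 VS?F → skip
[4] flags=1000 → (cmp)
[5] flags=1000 GE?F → skip
[6] flags=1000 PL?F → skip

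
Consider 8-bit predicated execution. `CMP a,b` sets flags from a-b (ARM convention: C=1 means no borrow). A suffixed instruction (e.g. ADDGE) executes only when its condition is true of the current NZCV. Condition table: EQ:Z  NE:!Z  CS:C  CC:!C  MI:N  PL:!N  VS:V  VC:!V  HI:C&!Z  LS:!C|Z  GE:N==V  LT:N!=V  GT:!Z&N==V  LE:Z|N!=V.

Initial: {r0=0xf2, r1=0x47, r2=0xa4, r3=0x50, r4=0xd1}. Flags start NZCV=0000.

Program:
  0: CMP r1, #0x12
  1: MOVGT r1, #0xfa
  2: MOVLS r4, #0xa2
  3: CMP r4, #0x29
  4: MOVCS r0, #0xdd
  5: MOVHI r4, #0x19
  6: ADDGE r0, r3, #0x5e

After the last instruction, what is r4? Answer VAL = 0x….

VAL = 0x19

[0] flags=0010 → (cmp)
[1] flags=0010 GT?T → r1=0xfa
[2] flags=0010 LS?F → skip
[3] flags=1010 → (cmp)
[4] flags=1010 CS?T → r0=0xdd
[5] flags=1010 HI?T → r4=0x19
[6] flags=1010 GE?F → skip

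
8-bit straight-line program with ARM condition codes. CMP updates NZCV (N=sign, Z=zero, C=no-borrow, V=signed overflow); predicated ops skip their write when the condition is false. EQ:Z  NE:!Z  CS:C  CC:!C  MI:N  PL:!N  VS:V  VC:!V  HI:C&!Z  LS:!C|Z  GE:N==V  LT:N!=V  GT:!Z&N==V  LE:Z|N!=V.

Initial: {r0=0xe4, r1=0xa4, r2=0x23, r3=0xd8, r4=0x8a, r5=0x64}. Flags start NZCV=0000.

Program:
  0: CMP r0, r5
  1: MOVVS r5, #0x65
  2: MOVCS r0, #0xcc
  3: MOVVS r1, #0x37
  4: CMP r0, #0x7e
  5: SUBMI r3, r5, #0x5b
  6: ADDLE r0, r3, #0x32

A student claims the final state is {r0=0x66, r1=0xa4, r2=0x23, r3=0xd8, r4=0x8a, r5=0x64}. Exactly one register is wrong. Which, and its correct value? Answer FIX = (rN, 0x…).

FIX = (r0, 0x0a)

0: ✓ CMP  NZCV=1010
1: · MOVVS
2: ✓ MOVCS  r0←0xcc
3: · MOVVS
4: ✓ CMP  NZCV=0011
5: · SUBMI
6: ✓ ADDLE  r0←0x0a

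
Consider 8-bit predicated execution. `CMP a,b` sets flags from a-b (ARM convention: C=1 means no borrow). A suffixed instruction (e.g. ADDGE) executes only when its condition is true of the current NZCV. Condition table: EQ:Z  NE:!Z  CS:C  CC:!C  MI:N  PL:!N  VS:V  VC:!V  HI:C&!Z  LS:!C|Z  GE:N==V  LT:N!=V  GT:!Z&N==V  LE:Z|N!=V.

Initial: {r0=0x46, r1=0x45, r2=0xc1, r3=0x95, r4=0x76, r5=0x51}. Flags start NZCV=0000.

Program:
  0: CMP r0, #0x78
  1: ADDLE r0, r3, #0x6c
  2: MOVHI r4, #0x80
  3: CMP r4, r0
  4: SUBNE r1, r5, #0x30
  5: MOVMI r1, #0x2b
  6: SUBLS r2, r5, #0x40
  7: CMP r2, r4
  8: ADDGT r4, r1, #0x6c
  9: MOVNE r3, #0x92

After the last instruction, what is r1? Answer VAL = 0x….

VAL = 0x21

0: ✓ CMP  NZCV=1000
1: ✓ ADDLE  r0←0x01
2: · MOVHI
3: ✓ CMP  NZCV=0010
4: ✓ SUBNE  r1←0x21
5: · MOVMI
6: · SUBLS
7: ✓ CMP  NZCV=0011
8: · ADDGT
9: ✓ MOVNE  r3←0x92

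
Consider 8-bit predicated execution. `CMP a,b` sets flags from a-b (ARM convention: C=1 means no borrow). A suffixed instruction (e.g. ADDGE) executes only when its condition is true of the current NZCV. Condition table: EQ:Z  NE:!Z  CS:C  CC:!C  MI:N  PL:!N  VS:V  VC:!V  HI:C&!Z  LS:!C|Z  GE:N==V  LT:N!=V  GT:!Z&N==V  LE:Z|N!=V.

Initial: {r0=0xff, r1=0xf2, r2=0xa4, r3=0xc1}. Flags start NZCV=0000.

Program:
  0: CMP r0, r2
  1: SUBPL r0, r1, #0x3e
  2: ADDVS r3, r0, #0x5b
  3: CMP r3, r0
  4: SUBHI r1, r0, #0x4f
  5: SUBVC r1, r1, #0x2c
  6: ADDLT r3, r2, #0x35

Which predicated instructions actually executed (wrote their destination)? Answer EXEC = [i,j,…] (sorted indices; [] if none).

EXEC = [1,4,5]

0: ✓ CMP  NZCV=0010
1: ✓ SUBPL  r0←0xb4
2: · ADDVS
3: ✓ CMP  NZCV=0010
4: ✓ SUBHI  r1←0x65
5: ✓ SUBVC  r1←0x39
6: · ADDLT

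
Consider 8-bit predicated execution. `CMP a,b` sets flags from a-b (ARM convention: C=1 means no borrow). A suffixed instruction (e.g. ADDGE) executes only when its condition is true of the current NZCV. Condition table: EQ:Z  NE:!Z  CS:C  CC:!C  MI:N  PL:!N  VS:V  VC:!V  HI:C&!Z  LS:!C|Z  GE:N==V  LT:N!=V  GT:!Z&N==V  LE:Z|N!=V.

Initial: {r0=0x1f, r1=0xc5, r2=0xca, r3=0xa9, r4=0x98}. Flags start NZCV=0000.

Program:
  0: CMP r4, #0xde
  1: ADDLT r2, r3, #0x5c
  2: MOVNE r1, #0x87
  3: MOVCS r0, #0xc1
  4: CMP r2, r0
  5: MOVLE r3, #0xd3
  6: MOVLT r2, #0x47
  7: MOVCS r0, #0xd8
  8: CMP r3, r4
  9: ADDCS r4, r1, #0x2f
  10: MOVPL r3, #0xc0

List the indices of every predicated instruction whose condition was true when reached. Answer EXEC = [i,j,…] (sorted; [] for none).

EXEC = [1,2,5,6,9,10]

[0] flags=1000 → (cmp)
[1] flags=1000 LT?T → r2=0x05
[2] flags=1000 NE?T → r1=0x87
[3] flags=1000 CS?F → skip
[4] flags=1000 → (cmp)
[5] flags=1000 LE?T → r3=0xd3
[6] flags=1000 LT?T → r2=0x47
[7] flags=1000 CS?F → skip
[8] flags=0010 → (cmp)
[9] flags=0010 CS?T → r4=0xb6
[10] flags=0010 PL?T → r3=0xc0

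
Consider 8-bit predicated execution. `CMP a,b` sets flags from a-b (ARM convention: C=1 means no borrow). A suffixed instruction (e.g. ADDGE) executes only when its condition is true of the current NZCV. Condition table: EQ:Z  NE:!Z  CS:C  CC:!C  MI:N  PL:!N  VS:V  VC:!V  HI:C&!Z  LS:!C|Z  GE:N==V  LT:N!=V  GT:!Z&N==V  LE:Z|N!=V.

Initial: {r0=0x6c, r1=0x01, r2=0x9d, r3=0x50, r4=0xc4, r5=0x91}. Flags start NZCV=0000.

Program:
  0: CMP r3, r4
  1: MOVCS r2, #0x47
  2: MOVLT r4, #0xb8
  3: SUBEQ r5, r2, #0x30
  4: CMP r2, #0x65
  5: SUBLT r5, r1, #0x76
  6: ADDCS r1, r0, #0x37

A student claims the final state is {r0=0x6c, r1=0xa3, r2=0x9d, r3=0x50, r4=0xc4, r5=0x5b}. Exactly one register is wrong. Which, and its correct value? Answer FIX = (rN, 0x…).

FIX = (r5, 0x8b)

0: ✓ CMP  NZCV=1001
1: · MOVCS
2: · MOVLT
3: · SUBEQ
4: ✓ CMP  NZCV=0011
5: ✓ SUBLT  r5←0x8b
6: ✓ ADDCS  r1←0xa3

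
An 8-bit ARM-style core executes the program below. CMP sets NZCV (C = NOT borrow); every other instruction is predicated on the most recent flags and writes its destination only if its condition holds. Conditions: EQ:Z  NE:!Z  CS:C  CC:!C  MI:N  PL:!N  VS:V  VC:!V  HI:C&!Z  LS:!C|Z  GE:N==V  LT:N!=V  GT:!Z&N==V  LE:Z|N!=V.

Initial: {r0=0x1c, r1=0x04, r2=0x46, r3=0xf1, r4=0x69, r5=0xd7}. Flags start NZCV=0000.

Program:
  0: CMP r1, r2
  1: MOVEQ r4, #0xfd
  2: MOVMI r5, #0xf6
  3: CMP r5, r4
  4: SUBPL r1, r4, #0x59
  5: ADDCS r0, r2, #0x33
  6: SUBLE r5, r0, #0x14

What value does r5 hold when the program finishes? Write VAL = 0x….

[0] flags=1000 → (cmp)
[1] flags=1000 EQ?F → skip
[2] flags=1000 MI?T → r5=0xf6
[3] flags=1010 → (cmp)
[4] flags=1010 PL?F → skip
[5] flags=1010 CS?T → r0=0x79
[6] flags=1010 LE?T → r5=0x65

VAL = 0x65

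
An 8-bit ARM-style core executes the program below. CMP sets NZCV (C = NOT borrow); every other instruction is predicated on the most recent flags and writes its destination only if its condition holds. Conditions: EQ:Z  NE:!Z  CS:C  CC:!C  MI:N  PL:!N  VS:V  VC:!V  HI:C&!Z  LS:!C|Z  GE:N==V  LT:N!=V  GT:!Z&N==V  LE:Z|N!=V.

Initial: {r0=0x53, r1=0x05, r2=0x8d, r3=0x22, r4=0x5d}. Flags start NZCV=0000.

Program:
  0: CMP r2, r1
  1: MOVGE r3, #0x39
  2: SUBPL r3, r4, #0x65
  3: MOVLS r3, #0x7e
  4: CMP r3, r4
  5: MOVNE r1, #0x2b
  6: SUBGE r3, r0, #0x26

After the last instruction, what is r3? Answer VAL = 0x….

VAL = 0x22

0: ✓ CMP  NZCV=1010
1: · MOVGE
2: · SUBPL
3: · MOVLS
4: ✓ CMP  NZCV=1000
5: ✓ MOVNE  r1←0x2b
6: · SUBGE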